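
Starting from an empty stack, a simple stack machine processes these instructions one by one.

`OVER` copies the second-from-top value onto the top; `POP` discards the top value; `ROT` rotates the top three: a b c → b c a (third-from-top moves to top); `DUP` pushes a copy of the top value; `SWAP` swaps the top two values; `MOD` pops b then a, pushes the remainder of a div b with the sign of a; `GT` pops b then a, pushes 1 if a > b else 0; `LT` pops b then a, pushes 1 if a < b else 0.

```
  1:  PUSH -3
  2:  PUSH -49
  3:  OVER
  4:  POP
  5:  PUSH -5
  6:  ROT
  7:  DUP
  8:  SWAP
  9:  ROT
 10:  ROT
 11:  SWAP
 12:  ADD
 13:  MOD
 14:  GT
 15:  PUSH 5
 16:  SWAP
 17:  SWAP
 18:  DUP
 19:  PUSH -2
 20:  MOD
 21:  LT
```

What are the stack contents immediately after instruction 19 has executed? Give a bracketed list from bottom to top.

[0, 5, 5, -2]

PUSH -3   [-3]
PUSH -49  [-3, -49]
OVER      [-3, -49, -3]
POP       [-3, -49]
PUSH -5   [-3, -49, -5]
ROT       [-49, -5, -3]
DUP       [-49, -5, -3, -3]
SWAP      [-49, -5, -3, -3]
ROT       [-49, -3, -3, -5]
ROT       [-49, -3, -5, -3]
SWAP      [-49, -3, -3, -5]
ADD       [-49, -3, -8]
MOD       [-49, -3]
GT        [0]
PUSH 5    [0, 5]
SWAP      [5, 0]
SWAP      [0, 5]
DUP       [0, 5, 5]
PUSH -2   [0, 5, 5, -2]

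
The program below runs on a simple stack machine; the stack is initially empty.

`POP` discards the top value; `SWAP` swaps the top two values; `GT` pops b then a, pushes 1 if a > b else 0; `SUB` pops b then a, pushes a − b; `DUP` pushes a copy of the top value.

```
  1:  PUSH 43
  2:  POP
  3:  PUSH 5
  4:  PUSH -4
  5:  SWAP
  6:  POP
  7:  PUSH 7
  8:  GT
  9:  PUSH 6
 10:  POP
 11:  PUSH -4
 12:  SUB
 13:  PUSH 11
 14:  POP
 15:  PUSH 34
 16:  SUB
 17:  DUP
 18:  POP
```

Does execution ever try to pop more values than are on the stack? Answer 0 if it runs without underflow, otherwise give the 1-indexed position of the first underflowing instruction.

PUSH 43  43
POP      (empty)
PUSH 5   5
PUSH -4  5 -4
SWAP     -4 5
POP      -4
PUSH 7   -4 7
GT       0
PUSH 6   0 6
POP      0
PUSH -4  0 -4
SUB      4
PUSH 11  4 11
POP      4
PUSH 34  4 34
SUB      -30
DUP      -30 -30
POP      -30

0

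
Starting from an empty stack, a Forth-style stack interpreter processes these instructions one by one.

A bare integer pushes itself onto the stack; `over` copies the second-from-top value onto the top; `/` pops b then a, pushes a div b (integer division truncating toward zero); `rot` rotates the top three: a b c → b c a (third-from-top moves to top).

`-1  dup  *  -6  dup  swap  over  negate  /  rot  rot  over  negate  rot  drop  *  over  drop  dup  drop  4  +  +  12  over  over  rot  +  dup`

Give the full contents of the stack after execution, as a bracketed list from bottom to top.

-1     → -1
dup    → -1 -1
*      → 1
-6     → 1 -6
dup    → 1 -6 -6
swap   → 1 -6 -6
over   → 1 -6 -6 -6
negate → 1 -6 -6 6
/      → 1 -6 -1
rot    → -6 -1 1
rot    → -1 1 -6
over   → -1 1 -6 1
negate → -1 1 -6 -1
rot    → -1 -6 -1 1
drop   → -1 -6 -1
*      → -1 6
over   → -1 6 -1
drop   → -1 6
dup    → -1 6 6
drop   → -1 6
4      → -1 6 4
+      → -1 10
+      → 9
12     → 9 12
over   → 9 12 9
over   → 9 12 9 12
rot    → 9 9 12 12
+      → 9 9 24
dup    → 9 9 24 24

[9, 9, 24, 24]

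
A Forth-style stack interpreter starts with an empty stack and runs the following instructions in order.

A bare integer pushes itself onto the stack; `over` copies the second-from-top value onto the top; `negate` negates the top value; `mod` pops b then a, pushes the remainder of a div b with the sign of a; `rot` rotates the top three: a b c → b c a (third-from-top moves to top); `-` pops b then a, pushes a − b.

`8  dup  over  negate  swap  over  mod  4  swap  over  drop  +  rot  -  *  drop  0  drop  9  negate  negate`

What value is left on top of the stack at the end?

8      → [8]
dup    → [8, 8]
over   → [8, 8, 8]
negate → [8, 8, -8]
swap   → [8, -8, 8]
over   → [8, -8, 8, -8]
mod    → [8, -8, 0]
4      → [8, -8, 0, 4]
swap   → [8, -8, 4, 0]
over   → [8, -8, 4, 0, 4]
drop   → [8, -8, 4, 0]
+      → [8, -8, 4]
rot    → [-8, 4, 8]
-      → [-8, -4]
*      → [32]
drop   → []
0      → [0]
drop   → []
9      → [9]
negate → [-9]
negate → [9]

9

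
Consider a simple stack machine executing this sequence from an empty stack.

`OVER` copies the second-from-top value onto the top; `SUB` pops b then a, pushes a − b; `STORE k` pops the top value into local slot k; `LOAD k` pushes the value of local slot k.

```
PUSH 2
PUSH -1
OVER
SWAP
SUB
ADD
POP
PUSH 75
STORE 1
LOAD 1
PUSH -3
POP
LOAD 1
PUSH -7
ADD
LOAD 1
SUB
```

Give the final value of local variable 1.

75

PUSH 2  : 2
PUSH -1 : 2 -1
OVER    : 2 -1 2
SWAP    : 2 2 -1
SUB     : 2 3
ADD     : 5
POP     : (empty)
PUSH 75 : 75
STORE 1 : (empty)
LOAD 1  : 75
PUSH -3 : 75 -3
POP     : 75
LOAD 1  : 75 75
PUSH -7 : 75 75 -7
ADD     : 75 68
LOAD 1  : 75 68 75
SUB     : 75 -7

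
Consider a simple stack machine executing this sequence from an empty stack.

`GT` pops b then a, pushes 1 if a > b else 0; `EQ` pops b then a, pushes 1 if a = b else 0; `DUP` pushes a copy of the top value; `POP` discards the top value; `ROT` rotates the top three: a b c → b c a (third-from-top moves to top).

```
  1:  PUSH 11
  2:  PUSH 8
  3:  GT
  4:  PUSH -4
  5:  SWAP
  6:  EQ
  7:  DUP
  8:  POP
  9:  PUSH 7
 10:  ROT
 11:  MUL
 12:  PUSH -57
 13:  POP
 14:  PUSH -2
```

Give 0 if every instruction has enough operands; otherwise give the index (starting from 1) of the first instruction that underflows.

PUSH 11 -> [11]
PUSH 8  -> [11, 8]
GT      -> [1]
PUSH -4 -> [1, -4]
SWAP    -> [-4, 1]
EQ      -> [0]
DUP     -> [0, 0]
POP     -> [0]
PUSH 7  -> [0, 7]
ROT  — needs 3 operands, stack has 2 → underflow

10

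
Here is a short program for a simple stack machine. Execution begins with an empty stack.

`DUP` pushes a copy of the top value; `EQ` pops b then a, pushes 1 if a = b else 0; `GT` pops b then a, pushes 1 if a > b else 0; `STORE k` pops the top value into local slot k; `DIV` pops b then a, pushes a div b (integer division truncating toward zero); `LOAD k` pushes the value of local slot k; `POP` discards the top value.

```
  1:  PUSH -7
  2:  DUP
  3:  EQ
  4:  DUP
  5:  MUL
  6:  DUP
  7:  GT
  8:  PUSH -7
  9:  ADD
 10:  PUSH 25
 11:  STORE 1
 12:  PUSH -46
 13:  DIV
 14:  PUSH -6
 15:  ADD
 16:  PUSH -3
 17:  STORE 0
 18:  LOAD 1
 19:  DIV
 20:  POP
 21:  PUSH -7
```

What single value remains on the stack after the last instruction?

-7

PUSH -7   -7
DUP       -7 -7
EQ        1
DUP       1 1
MUL       1
DUP       1 1
GT        0
PUSH -7   0 -7
ADD       -7
PUSH 25   -7 25
STORE 1   -7
PUSH -46  -7 -46
DIV       0
PUSH -6   0 -6
ADD       -6
PUSH -3   -6 -3
STORE 0   -6
LOAD 1    -6 25
DIV       0
POP       (empty)
PUSH -7   -7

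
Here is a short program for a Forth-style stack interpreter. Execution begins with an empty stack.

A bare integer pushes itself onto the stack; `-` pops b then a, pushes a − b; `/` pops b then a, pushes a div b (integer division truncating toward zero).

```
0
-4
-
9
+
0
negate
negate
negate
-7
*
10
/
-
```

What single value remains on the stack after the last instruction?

0       0
-4      0 -4
-       4
9       4 9
+       13
0       13 0
negate  13 0
negate  13 0
negate  13 0
-7      13 0 -7
*       13 0
10      13 0 10
/       13 0
-       13

13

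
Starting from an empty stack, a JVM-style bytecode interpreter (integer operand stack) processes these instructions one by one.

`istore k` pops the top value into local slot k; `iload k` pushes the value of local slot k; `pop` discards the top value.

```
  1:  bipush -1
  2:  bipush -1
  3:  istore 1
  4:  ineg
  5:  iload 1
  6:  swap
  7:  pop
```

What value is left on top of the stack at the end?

-1

bipush -1 : [-1]
bipush -1 : [-1, -1]
istore 1  : [-1]
ineg      : [1]
iload 1   : [1, -1]
swap      : [-1, 1]
pop       : [-1]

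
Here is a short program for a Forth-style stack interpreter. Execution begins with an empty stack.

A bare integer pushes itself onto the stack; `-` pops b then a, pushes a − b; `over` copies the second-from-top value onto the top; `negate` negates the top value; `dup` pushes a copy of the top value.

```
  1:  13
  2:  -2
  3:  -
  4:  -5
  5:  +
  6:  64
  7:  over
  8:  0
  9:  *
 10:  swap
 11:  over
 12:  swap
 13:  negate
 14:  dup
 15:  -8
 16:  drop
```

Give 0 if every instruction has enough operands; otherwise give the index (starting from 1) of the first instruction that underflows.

13     → 13
-2     → 13 -2
-      → 15
-5     → 15 -5
+      → 10
64     → 10 64
over   → 10 64 10
0      → 10 64 10 0
*      → 10 64 0
swap   → 10 0 64
over   → 10 0 64 0
swap   → 10 0 0 64
negate → 10 0 0 -64
dup    → 10 0 0 -64 -64
-8     → 10 0 0 -64 -64 -8
drop   → 10 0 0 -64 -64

0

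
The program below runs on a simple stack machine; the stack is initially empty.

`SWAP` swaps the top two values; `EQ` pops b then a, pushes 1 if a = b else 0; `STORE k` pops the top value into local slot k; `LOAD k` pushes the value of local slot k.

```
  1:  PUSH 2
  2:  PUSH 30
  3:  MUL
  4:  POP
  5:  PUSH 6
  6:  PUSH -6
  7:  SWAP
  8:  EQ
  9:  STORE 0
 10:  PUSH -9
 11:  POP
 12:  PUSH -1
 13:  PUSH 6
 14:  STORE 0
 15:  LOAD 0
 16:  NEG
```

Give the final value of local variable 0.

PUSH 2  → [2]
PUSH 30 → [2, 30]
MUL     → [60]
POP     → []
PUSH 6  → [6]
PUSH -6 → [6, -6]
SWAP    → [-6, 6]
EQ      → [0]
STORE 0 → []
PUSH -9 → [-9]
POP     → []
PUSH -1 → [-1]
PUSH 6  → [-1, 6]
STORE 0 → [-1]
LOAD 0  → [-1, 6]
NEG     → [-1, -6]

6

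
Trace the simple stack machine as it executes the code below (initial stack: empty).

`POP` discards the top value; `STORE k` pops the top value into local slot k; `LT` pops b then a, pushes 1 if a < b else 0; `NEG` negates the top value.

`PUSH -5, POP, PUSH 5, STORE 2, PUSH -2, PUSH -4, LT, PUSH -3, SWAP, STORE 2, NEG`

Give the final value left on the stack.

3

PUSH -5  -5
POP      (empty)
PUSH 5   5
STORE 2  (empty)
PUSH -2  -2
PUSH -4  -2 -4
LT       0
PUSH -3  0 -3
SWAP     -3 0
STORE 2  -3
NEG      3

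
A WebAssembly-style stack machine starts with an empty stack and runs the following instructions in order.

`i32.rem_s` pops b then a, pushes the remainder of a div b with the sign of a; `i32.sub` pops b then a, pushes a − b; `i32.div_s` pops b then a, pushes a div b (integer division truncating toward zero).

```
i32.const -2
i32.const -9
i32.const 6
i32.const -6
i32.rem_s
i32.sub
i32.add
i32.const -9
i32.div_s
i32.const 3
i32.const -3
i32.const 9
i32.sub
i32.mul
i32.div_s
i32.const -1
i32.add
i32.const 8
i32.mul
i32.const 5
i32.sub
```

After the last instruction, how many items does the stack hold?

1

i32.const -2 -> [-2]
i32.const -9 -> [-2, -9]
i32.const 6  -> [-2, -9, 6]
i32.const -6 -> [-2, -9, 6, -6]
i32.rem_s    -> [-2, -9, 0]
i32.sub      -> [-2, -9]
i32.add      -> [-11]
i32.const -9 -> [-11, -9]
i32.div_s    -> [1]
i32.const 3  -> [1, 3]
i32.const -3 -> [1, 3, -3]
i32.const 9  -> [1, 3, -3, 9]
i32.sub      -> [1, 3, -12]
i32.mul      -> [1, -36]
i32.div_s    -> [0]
i32.const -1 -> [0, -1]
i32.add      -> [-1]
i32.const 8  -> [-1, 8]
i32.mul      -> [-8]
i32.const 5  -> [-8, 5]
i32.sub      -> [-13]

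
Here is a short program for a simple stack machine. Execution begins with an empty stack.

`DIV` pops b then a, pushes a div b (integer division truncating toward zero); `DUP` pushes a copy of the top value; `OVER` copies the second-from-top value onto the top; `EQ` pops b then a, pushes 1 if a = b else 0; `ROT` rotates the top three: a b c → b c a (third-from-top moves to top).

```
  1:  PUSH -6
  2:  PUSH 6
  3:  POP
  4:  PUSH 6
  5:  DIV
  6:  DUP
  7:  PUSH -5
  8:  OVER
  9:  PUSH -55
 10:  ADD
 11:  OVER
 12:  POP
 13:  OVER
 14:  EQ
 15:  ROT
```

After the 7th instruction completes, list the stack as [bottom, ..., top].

[-1, -1, -5]

PUSH -6 → -6
PUSH 6  → -6 6
POP     → -6
PUSH 6  → -6 6
DIV     → -1
DUP     → -1 -1
PUSH -5 → -1 -1 -5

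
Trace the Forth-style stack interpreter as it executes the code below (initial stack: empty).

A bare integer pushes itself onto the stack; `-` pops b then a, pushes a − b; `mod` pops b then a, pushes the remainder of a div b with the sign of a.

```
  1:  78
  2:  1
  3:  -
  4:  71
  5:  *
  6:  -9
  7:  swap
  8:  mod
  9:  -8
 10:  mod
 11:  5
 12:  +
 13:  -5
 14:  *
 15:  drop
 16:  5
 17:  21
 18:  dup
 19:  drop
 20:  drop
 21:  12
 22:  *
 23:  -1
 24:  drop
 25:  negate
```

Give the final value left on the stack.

-60

78     -> [78]
1      -> [78, 1]
-      -> [77]
71     -> [77, 71]
*      -> [5467]
-9     -> [5467, -9]
swap   -> [-9, 5467]
mod    -> [-9]
-8     -> [-9, -8]
mod    -> [-1]
5      -> [-1, 5]
+      -> [4]
-5     -> [4, -5]
*      -> [-20]
drop   -> []
5      -> [5]
21     -> [5, 21]
dup    -> [5, 21, 21]
drop   -> [5, 21]
drop   -> [5]
12     -> [5, 12]
*      -> [60]
-1     -> [60, -1]
drop   -> [60]
negate -> [-60]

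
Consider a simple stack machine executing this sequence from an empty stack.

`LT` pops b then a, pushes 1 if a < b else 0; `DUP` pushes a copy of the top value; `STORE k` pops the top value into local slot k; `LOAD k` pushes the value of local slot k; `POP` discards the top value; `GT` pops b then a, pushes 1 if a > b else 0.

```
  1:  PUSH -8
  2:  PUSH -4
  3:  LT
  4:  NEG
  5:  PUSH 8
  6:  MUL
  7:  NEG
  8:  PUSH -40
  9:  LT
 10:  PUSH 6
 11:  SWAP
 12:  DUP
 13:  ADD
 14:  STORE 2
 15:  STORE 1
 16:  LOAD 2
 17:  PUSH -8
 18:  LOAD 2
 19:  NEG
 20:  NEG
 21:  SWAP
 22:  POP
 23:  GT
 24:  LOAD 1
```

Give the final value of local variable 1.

PUSH -8  : -8
PUSH -4  : -8 -4
LT       : 1
NEG      : -1
PUSH 8   : -1 8
MUL      : -8
NEG      : 8
PUSH -40 : 8 -40
LT       : 0
PUSH 6   : 0 6
SWAP     : 6 0
DUP      : 6 0 0
ADD      : 6 0
STORE 2  : 6
STORE 1  : (empty)
LOAD 2   : 0
PUSH -8  : 0 -8
LOAD 2   : 0 -8 0
NEG      : 0 -8 0
NEG      : 0 -8 0
SWAP     : 0 0 -8
POP      : 0 0
GT       : 0
LOAD 1   : 0 6

6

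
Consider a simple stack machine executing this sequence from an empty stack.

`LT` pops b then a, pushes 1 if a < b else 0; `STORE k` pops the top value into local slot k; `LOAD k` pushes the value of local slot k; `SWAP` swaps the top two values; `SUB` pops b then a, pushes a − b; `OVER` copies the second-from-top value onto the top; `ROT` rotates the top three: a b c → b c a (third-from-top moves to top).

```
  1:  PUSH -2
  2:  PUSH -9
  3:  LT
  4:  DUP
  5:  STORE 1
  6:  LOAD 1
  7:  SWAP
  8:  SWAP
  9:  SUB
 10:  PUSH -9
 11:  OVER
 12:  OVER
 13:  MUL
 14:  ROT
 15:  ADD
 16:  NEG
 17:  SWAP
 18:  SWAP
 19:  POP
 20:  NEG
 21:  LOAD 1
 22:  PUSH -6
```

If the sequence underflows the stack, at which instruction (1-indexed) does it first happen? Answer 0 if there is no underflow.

0

PUSH -2 : [-2]
PUSH -9 : [-2, -9]
LT      : [0]
DUP     : [0, 0]
STORE 1 : [0]
LOAD 1  : [0, 0]
SWAP    : [0, 0]
SWAP    : [0, 0]
SUB     : [0]
PUSH -9 : [0, -9]
OVER    : [0, -9, 0]
OVER    : [0, -9, 0, -9]
MUL     : [0, -9, 0]
ROT     : [-9, 0, 0]
ADD     : [-9, 0]
NEG     : [-9, 0]
SWAP    : [0, -9]
SWAP    : [-9, 0]
POP     : [-9]
NEG     : [9]
LOAD 1  : [9, 0]
PUSH -6 : [9, 0, -6]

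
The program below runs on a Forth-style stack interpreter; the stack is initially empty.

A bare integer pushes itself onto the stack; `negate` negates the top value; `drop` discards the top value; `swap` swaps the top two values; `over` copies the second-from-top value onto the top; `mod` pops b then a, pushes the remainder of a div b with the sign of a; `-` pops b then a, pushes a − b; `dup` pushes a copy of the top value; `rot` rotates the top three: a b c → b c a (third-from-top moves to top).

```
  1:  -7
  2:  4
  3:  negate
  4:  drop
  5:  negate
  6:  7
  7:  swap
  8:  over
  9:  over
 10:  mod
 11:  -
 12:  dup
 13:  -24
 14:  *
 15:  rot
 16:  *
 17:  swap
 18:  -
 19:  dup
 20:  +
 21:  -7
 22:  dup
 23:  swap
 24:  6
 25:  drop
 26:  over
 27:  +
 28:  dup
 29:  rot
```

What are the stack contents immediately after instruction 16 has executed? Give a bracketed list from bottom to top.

[7, -1176]

-7     → [-7]
4      → [-7, 4]
negate → [-7, -4]
drop   → [-7]
negate → [7]
7      → [7, 7]
swap   → [7, 7]
over   → [7, 7, 7]
over   → [7, 7, 7, 7]
mod    → [7, 7, 0]
-      → [7, 7]
dup    → [7, 7, 7]
-24    → [7, 7, 7, -24]
*      → [7, 7, -168]
rot    → [7, -168, 7]
*      → [7, -1176]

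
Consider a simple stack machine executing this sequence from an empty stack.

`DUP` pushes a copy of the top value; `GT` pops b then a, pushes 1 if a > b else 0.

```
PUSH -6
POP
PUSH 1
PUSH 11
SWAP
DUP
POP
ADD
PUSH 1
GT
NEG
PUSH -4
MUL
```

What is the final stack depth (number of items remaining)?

1

PUSH -6  -6
POP      (empty)
PUSH 1   1
PUSH 11  1 11
SWAP     11 1
DUP      11 1 1
POP      11 1
ADD      12
PUSH 1   12 1
GT       1
NEG      -1
PUSH -4  -1 -4
MUL      4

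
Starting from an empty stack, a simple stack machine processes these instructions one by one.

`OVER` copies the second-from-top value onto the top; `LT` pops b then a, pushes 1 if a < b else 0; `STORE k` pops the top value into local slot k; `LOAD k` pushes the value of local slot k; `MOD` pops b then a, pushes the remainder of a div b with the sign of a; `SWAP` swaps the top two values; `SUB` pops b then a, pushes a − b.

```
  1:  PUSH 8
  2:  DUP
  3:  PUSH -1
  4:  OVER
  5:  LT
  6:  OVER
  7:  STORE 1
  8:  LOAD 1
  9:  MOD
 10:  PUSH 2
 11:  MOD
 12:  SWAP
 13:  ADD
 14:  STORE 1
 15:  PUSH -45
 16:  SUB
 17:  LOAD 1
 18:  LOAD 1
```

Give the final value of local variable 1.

PUSH 8   → [8]
DUP      → [8, 8]
PUSH -1  → [8, 8, -1]
OVER     → [8, 8, -1, 8]
LT       → [8, 8, 1]
OVER     → [8, 8, 1, 8]
STORE 1  → [8, 8, 1]
LOAD 1   → [8, 8, 1, 8]
MOD      → [8, 8, 1]
PUSH 2   → [8, 8, 1, 2]
MOD      → [8, 8, 1]
SWAP     → [8, 1, 8]
ADD      → [8, 9]
STORE 1  → [8]
PUSH -45 → [8, -45]
SUB      → [53]
LOAD 1   → [53, 9]
LOAD 1   → [53, 9, 9]

9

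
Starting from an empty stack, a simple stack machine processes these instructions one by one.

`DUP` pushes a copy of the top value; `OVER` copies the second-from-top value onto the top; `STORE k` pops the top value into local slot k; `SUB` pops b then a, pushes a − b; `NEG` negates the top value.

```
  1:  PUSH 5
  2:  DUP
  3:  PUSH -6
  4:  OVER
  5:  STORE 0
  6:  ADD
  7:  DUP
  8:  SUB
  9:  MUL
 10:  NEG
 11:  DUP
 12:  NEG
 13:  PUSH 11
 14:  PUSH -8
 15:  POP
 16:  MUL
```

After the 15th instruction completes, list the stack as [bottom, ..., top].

PUSH 5  -> [5]
DUP     -> [5, 5]
PUSH -6 -> [5, 5, -6]
OVER    -> [5, 5, -6, 5]
STORE 0 -> [5, 5, -6]
ADD     -> [5, -1]
DUP     -> [5, -1, -1]
SUB     -> [5, 0]
MUL     -> [0]
NEG     -> [0]
DUP     -> [0, 0]
NEG     -> [0, 0]
PUSH 11 -> [0, 0, 11]
PUSH -8 -> [0, 0, 11, -8]
POP     -> [0, 0, 11]

[0, 0, 11]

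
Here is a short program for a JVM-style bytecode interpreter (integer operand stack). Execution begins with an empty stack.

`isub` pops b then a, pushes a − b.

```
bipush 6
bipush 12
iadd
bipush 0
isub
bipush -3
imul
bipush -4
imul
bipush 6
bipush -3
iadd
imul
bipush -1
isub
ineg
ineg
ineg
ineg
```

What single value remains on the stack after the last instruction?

649

bipush 6   6
bipush 12  6 12
iadd       18
bipush 0   18 0
isub       18
bipush -3  18 -3
imul       -54
bipush -4  -54 -4
imul       216
bipush 6   216 6
bipush -3  216 6 -3
iadd       216 3
imul       648
bipush -1  648 -1
isub       649
ineg       -649
ineg       649
ineg       -649
ineg       649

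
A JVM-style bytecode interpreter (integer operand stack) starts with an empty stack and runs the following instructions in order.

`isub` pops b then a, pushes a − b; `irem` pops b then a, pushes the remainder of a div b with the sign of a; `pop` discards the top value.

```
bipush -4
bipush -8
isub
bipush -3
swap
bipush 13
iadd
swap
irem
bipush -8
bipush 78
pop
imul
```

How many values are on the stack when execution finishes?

1

bipush -4 → [-4]
bipush -8 → [-4, -8]
isub      → [4]
bipush -3 → [4, -3]
swap      → [-3, 4]
bipush 13 → [-3, 4, 13]
iadd      → [-3, 17]
swap      → [17, -3]
irem      → [2]
bipush -8 → [2, -8]
bipush 78 → [2, -8, 78]
pop       → [2, -8]
imul      → [-16]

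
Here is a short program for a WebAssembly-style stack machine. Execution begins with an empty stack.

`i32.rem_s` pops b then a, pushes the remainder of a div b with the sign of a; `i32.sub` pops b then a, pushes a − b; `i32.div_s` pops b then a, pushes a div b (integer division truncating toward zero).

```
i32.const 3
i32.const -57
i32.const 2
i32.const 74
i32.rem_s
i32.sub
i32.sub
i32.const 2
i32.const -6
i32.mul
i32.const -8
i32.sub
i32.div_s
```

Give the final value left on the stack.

-15

i32.const 3   : [3]
i32.const -57 : [3, -57]
i32.const 2   : [3, -57, 2]
i32.const 74  : [3, -57, 2, 74]
i32.rem_s     : [3, -57, 2]
i32.sub       : [3, -59]
i32.sub       : [62]
i32.const 2   : [62, 2]
i32.const -6  : [62, 2, -6]
i32.mul       : [62, -12]
i32.const -8  : [62, -12, -8]
i32.sub       : [62, -4]
i32.div_s     : [-15]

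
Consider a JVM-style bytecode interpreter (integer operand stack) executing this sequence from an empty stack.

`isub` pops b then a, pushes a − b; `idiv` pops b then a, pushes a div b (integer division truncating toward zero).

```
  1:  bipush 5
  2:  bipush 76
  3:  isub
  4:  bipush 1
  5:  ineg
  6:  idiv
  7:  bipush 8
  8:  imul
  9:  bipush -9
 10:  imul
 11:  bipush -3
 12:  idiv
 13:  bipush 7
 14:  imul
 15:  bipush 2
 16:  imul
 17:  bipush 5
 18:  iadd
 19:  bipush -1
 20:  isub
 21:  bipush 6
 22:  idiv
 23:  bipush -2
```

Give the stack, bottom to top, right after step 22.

[3977]

bipush 5  : [5]
bipush 76 : [5, 76]
isub      : [-71]
bipush 1  : [-71, 1]
ineg      : [-71, -1]
idiv      : [71]
bipush 8  : [71, 8]
imul      : [568]
bipush -9 : [568, -9]
imul      : [-5112]
bipush -3 : [-5112, -3]
idiv      : [1704]
bipush 7  : [1704, 7]
imul      : [11928]
bipush 2  : [11928, 2]
imul      : [23856]
bipush 5  : [23856, 5]
iadd      : [23861]
bipush -1 : [23861, -1]
isub      : [23862]
bipush 6  : [23862, 6]
idiv      : [3977]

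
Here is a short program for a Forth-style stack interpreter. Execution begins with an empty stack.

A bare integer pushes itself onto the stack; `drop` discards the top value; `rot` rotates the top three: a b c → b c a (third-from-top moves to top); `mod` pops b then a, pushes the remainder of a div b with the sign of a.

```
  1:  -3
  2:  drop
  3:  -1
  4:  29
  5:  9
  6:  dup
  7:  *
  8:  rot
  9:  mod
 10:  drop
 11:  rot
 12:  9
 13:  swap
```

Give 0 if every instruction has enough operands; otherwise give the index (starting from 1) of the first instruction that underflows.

-3   -> [-3]
drop -> []
-1   -> [-1]
29   -> [-1, 29]
9    -> [-1, 29, 9]
dup  -> [-1, 29, 9, 9]
*    -> [-1, 29, 81]
rot  -> [29, 81, -1]
mod  -> [29, 0]
drop -> [29]
rot  — needs 3 operands, stack has 1 → underflow

11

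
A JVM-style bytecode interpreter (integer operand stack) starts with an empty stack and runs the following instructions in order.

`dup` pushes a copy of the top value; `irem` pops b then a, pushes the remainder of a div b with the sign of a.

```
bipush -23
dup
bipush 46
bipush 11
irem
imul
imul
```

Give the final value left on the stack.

1058

bipush -23 : [-23]
dup        : [-23, -23]
bipush 46  : [-23, -23, 46]
bipush 11  : [-23, -23, 46, 11]
irem       : [-23, -23, 2]
imul       : [-23, -46]
imul       : [1058]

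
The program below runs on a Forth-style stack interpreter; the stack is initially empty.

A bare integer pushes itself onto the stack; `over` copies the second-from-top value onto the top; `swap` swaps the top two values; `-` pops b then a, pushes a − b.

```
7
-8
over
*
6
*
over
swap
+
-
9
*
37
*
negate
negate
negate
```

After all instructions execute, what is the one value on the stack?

-111888

7      -> [7]
-8     -> [7, -8]
over   -> [7, -8, 7]
*      -> [7, -56]
6      -> [7, -56, 6]
*      -> [7, -336]
over   -> [7, -336, 7]
swap   -> [7, 7, -336]
+      -> [7, -329]
-      -> [336]
9      -> [336, 9]
*      -> [3024]
37     -> [3024, 37]
*      -> [111888]
negate -> [-111888]
negate -> [111888]
negate -> [-111888]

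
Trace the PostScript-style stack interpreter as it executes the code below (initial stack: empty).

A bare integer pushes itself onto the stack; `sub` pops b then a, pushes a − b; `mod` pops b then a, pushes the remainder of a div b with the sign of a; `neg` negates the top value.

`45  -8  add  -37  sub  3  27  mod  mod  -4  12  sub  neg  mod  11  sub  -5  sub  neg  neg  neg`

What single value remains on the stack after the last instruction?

4

45  -> 45
-8  -> 45 -8
add -> 37
-37 -> 37 -37
sub -> 74
3   -> 74 3
27  -> 74 3 27
mod -> 74 3
mod -> 2
-4  -> 2 -4
12  -> 2 -4 12
sub -> 2 -16
neg -> 2 16
mod -> 2
11  -> 2 11
sub -> -9
-5  -> -9 -5
sub -> -4
neg -> 4
neg -> -4
neg -> 4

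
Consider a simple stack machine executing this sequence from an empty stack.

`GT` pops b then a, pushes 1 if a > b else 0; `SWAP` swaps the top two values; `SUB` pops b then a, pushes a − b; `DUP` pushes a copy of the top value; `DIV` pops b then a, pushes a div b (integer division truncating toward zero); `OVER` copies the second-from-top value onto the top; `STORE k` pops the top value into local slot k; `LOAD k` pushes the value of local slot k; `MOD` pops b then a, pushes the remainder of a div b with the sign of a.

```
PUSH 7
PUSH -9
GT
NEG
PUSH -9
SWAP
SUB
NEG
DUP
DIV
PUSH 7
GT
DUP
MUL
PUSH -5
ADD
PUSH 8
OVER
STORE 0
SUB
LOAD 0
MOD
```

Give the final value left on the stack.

PUSH 7  : [7]
PUSH -9 : [7, -9]
GT      : [1]
NEG     : [-1]
PUSH -9 : [-1, -9]
SWAP    : [-9, -1]
SUB     : [-8]
NEG     : [8]
DUP     : [8, 8]
DIV     : [1]
PUSH 7  : [1, 7]
GT      : [0]
DUP     : [0, 0]
MUL     : [0]
PUSH -5 : [0, -5]
ADD     : [-5]
PUSH 8  : [-5, 8]
OVER    : [-5, 8, -5]
STORE 0 : [-5, 8]
SUB     : [-13]
LOAD 0  : [-13, -5]
MOD     : [-3]

-3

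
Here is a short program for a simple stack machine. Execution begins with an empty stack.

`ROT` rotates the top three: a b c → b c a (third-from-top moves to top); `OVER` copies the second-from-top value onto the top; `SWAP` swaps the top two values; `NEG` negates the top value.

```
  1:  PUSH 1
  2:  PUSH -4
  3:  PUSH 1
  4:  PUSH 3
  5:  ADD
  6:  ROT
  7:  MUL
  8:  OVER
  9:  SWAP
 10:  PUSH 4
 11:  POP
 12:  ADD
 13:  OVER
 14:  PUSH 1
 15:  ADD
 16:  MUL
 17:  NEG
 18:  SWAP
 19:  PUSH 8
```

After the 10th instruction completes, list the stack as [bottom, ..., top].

PUSH 1  → [1]
PUSH -4 → [1, -4]
PUSH 1  → [1, -4, 1]
PUSH 3  → [1, -4, 1, 3]
ADD     → [1, -4, 4]
ROT     → [-4, 4, 1]
MUL     → [-4, 4]
OVER    → [-4, 4, -4]
SWAP    → [-4, -4, 4]
PUSH 4  → [-4, -4, 4, 4]

[-4, -4, 4, 4]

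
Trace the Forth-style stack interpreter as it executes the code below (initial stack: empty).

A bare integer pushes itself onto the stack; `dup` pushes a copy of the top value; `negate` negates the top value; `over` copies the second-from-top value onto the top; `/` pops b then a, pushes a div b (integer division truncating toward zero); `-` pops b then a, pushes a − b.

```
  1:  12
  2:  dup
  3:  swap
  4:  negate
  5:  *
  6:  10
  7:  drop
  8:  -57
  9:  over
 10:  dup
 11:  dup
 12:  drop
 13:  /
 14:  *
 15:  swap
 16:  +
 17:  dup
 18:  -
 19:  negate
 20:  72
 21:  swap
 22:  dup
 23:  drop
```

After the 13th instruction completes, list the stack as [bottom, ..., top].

12     → [12]
dup    → [12, 12]
swap   → [12, 12]
negate → [12, -12]
*      → [-144]
10     → [-144, 10]
drop   → [-144]
-57    → [-144, -57]
over   → [-144, -57, -144]
dup    → [-144, -57, -144, -144]
dup    → [-144, -57, -144, -144, -144]
drop   → [-144, -57, -144, -144]
/      → [-144, -57, 1]

[-144, -57, 1]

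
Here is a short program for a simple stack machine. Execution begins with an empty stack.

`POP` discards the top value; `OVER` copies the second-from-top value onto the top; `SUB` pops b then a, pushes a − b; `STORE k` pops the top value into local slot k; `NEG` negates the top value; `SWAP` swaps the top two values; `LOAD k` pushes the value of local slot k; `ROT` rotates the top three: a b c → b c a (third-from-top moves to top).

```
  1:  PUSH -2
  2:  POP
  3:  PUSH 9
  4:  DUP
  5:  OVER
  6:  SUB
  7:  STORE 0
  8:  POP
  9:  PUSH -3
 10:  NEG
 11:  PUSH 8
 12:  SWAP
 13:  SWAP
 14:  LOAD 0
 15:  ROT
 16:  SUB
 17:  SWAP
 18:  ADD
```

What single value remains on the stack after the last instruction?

5

PUSH -2 : [-2]
POP     : []
PUSH 9  : [9]
DUP     : [9, 9]
OVER    : [9, 9, 9]
SUB     : [9, 0]
STORE 0 : [9]
POP     : []
PUSH -3 : [-3]
NEG     : [3]
PUSH 8  : [3, 8]
SWAP    : [8, 3]
SWAP    : [3, 8]
LOAD 0  : [3, 8, 0]
ROT     : [8, 0, 3]
SUB     : [8, -3]
SWAP    : [-3, 8]
ADD     : [5]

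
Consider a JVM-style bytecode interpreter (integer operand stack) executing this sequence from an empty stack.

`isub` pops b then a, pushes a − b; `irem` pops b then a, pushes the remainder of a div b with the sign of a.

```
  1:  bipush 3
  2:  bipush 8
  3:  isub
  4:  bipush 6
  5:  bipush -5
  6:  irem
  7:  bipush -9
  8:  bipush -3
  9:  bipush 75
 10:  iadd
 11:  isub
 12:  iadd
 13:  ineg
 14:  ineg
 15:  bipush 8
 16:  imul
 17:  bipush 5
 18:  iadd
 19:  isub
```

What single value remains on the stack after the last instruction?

bipush 3  : 3
bipush 8  : 3 8
isub      : -5
bipush 6  : -5 6
bipush -5 : -5 6 -5
irem      : -5 1
bipush -9 : -5 1 -9
bipush -3 : -5 1 -9 -3
bipush 75 : -5 1 -9 -3 75
iadd      : -5 1 -9 72
isub      : -5 1 -81
iadd      : -5 -80
ineg      : -5 80
ineg      : -5 -80
bipush 8  : -5 -80 8
imul      : -5 -640
bipush 5  : -5 -640 5
iadd      : -5 -635
isub      : 630

630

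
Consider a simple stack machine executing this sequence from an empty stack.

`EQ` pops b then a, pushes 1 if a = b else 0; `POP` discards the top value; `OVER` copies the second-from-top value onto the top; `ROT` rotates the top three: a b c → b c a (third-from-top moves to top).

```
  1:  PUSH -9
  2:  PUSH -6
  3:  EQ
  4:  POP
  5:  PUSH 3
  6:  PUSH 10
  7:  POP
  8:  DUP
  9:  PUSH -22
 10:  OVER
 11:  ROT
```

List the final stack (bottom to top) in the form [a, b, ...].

PUSH -9   -9
PUSH -6   -9 -6
EQ        0
POP       (empty)
PUSH 3    3
PUSH 10   3 10
POP       3
DUP       3 3
PUSH -22  3 3 -22
OVER      3 3 -22 3
ROT       3 -22 3 3

[3, -22, 3, 3]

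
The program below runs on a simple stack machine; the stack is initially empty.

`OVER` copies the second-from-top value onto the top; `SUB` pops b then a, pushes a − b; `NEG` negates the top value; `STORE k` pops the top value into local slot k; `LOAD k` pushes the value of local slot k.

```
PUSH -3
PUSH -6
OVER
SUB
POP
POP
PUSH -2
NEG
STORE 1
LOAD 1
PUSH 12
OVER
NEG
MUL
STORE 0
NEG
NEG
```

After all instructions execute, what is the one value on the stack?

PUSH -3 : [-3]
PUSH -6 : [-3, -6]
OVER    : [-3, -6, -3]
SUB     : [-3, -3]
POP     : [-3]
POP     : []
PUSH -2 : [-2]
NEG     : [2]
STORE 1 : []
LOAD 1  : [2]
PUSH 12 : [2, 12]
OVER    : [2, 12, 2]
NEG     : [2, 12, -2]
MUL     : [2, -24]
STORE 0 : [2]
NEG     : [-2]
NEG     : [2]

2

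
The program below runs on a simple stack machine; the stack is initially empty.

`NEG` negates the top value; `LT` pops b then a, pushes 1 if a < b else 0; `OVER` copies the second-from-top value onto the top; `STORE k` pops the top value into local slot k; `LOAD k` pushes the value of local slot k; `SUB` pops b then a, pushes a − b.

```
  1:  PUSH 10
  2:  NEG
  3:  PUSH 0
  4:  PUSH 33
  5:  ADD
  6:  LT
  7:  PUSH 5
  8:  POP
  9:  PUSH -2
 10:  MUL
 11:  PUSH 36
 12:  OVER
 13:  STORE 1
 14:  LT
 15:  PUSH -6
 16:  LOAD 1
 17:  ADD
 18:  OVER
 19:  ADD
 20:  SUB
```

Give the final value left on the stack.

8

PUSH 10 : 10
NEG     : -10
PUSH 0  : -10 0
PUSH 33 : -10 0 33
ADD     : -10 33
LT      : 1
PUSH 5  : 1 5
POP     : 1
PUSH -2 : 1 -2
MUL     : -2
PUSH 36 : -2 36
OVER    : -2 36 -2
STORE 1 : -2 36
LT      : 1
PUSH -6 : 1 -6
LOAD 1  : 1 -6 -2
ADD     : 1 -8
OVER    : 1 -8 1
ADD     : 1 -7
SUB     : 8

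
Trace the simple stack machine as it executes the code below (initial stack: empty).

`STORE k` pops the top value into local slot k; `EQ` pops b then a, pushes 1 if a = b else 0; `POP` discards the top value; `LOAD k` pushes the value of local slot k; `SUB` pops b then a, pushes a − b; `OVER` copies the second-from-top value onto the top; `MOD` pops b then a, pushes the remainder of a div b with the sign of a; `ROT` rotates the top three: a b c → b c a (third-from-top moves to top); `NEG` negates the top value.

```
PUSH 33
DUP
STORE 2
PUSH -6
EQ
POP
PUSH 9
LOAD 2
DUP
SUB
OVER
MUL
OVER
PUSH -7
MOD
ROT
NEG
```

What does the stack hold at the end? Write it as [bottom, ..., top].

PUSH 33  33
DUP      33 33
STORE 2  33
PUSH -6  33 -6
EQ       0
POP      (empty)
PUSH 9   9
LOAD 2   9 33
DUP      9 33 33
SUB      9 0
OVER     9 0 9
MUL      9 0
OVER     9 0 9
PUSH -7  9 0 9 -7
MOD      9 0 2
ROT      0 2 9
NEG      0 2 -9

[0, 2, -9]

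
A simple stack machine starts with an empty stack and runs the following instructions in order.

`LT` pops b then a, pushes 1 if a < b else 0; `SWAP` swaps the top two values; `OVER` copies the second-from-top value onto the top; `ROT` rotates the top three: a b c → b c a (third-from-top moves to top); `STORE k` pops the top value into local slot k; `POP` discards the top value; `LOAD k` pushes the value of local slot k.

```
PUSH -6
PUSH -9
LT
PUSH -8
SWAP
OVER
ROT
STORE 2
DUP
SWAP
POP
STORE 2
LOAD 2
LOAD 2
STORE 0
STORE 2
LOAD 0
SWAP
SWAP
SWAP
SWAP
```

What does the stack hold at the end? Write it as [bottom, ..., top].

[0, -8]

PUSH -6 → [-6]
PUSH -9 → [-6, -9]
LT      → [0]
PUSH -8 → [0, -8]
SWAP    → [-8, 0]
OVER    → [-8, 0, -8]
ROT     → [0, -8, -8]
STORE 2 → [0, -8]
DUP     → [0, -8, -8]
SWAP    → [0, -8, -8]
POP     → [0, -8]
STORE 2 → [0]
LOAD 2  → [0, -8]
LOAD 2  → [0, -8, -8]
STORE 0 → [0, -8]
STORE 2 → [0]
LOAD 0  → [0, -8]
SWAP    → [-8, 0]
SWAP    → [0, -8]
SWAP    → [-8, 0]
SWAP    → [0, -8]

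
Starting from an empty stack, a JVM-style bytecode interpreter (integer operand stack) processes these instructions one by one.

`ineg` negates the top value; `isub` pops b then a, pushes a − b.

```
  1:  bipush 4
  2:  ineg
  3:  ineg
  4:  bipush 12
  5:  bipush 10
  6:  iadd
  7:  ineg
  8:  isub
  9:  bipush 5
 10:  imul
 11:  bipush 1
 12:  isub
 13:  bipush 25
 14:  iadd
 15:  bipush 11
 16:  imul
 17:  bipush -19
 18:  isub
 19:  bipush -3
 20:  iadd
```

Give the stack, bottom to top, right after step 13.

bipush 4  -> 4
ineg      -> -4
ineg      -> 4
bipush 12 -> 4 12
bipush 10 -> 4 12 10
iadd      -> 4 22
ineg      -> 4 -22
isub      -> 26
bipush 5  -> 26 5
imul      -> 130
bipush 1  -> 130 1
isub      -> 129
bipush 25 -> 129 25

[129, 25]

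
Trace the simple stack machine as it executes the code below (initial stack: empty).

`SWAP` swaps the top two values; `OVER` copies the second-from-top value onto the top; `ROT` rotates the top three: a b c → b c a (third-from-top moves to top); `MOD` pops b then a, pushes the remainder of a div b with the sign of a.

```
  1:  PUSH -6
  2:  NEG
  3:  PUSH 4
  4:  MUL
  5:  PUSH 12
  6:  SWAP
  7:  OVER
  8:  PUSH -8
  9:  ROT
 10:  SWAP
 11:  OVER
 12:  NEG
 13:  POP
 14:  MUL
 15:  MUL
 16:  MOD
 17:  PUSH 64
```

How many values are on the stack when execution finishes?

PUSH -6 : -6
NEG     : 6
PUSH 4  : 6 4
MUL     : 24
PUSH 12 : 24 12
SWAP    : 12 24
OVER    : 12 24 12
PUSH -8 : 12 24 12 -8
ROT     : 12 12 -8 24
SWAP    : 12 12 24 -8
OVER    : 12 12 24 -8 24
NEG     : 12 12 24 -8 -24
POP     : 12 12 24 -8
MUL     : 12 12 -192
MUL     : 12 -2304
MOD     : 12
PUSH 64 : 12 64

2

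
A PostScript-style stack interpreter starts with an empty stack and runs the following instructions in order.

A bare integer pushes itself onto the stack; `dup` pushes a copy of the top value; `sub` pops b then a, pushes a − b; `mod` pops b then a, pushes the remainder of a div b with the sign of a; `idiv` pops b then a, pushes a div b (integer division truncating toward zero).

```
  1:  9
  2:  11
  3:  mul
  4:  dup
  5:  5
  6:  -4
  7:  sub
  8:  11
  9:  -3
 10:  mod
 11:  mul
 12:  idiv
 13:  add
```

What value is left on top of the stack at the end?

9    -> 9
11   -> 9 11
mul  -> 99
dup  -> 99 99
5    -> 99 99 5
-4   -> 99 99 5 -4
sub  -> 99 99 9
11   -> 99 99 9 11
-3   -> 99 99 9 11 -3
mod  -> 99 99 9 2
mul  -> 99 99 18
idiv -> 99 5
add  -> 104

104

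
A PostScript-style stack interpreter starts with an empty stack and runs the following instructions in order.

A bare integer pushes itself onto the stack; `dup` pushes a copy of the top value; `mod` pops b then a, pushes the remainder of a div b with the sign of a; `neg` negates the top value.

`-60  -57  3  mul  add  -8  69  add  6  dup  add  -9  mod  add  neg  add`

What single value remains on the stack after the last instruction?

-295

-60 : [-60]
-57 : [-60, -57]
3   : [-60, -57, 3]
mul : [-60, -171]
add : [-231]
-8  : [-231, -8]
69  : [-231, -8, 69]
add : [-231, 61]
6   : [-231, 61, 6]
dup : [-231, 61, 6, 6]
add : [-231, 61, 12]
-9  : [-231, 61, 12, -9]
mod : [-231, 61, 3]
add : [-231, 64]
neg : [-231, -64]
add : [-295]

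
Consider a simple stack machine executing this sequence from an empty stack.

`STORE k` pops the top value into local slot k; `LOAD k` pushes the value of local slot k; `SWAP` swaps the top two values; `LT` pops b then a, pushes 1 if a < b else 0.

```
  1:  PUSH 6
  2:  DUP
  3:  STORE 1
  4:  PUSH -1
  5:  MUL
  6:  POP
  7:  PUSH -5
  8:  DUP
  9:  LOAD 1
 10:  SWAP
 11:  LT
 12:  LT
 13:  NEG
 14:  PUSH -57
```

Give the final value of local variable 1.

6

PUSH 6    [6]
DUP       [6, 6]
STORE 1   [6]
PUSH -1   [6, -1]
MUL       [-6]
POP       []
PUSH -5   [-5]
DUP       [-5, -5]
LOAD 1    [-5, -5, 6]
SWAP      [-5, 6, -5]
LT        [-5, 0]
LT        [1]
NEG       [-1]
PUSH -57  [-1, -57]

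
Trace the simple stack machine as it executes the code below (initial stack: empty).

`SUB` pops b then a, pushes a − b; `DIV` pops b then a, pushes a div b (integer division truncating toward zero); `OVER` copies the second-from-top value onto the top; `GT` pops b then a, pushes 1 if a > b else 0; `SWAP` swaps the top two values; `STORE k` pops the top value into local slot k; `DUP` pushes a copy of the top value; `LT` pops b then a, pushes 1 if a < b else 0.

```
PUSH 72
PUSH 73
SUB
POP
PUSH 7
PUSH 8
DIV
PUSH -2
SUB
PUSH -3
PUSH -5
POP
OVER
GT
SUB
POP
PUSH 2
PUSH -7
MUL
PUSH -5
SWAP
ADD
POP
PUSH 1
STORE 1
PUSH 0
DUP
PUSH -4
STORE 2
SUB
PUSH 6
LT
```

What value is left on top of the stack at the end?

PUSH 72 -> 72
PUSH 73 -> 72 73
SUB     -> -1
POP     -> (empty)
PUSH 7  -> 7
PUSH 8  -> 7 8
DIV     -> 0
PUSH -2 -> 0 -2
SUB     -> 2
PUSH -3 -> 2 -3
PUSH -5 -> 2 -3 -5
POP     -> 2 -3
OVER    -> 2 -3 2
GT      -> 2 0
SUB     -> 2
POP     -> (empty)
PUSH 2  -> 2
PUSH -7 -> 2 -7
MUL     -> -14
PUSH -5 -> -14 -5
SWAP    -> -5 -14
ADD     -> -19
POP     -> (empty)
PUSH 1  -> 1
STORE 1 -> (empty)
PUSH 0  -> 0
DUP     -> 0 0
PUSH -4 -> 0 0 -4
STORE 2 -> 0 0
SUB     -> 0
PUSH 6  -> 0 6
LT      -> 1

1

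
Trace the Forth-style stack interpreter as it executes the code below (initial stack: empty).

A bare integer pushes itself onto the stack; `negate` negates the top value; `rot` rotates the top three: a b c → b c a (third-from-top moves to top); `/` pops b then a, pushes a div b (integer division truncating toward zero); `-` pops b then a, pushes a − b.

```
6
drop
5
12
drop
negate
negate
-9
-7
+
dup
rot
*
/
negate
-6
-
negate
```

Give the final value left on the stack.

6      → [6]
drop   → []
5      → [5]
12     → [5, 12]
drop   → [5]
negate → [-5]
negate → [5]
-9     → [5, -9]
-7     → [5, -9, -7]
+      → [5, -16]
dup    → [5, -16, -16]
rot    → [-16, -16, 5]
*      → [-16, -80]
/      → [0]
negate → [0]
-6     → [0, -6]
-      → [6]
negate → [-6]

-6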